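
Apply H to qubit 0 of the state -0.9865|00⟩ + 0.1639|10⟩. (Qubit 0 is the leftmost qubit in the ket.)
-0.5817|00⟩ - 0.8135|10⟩

H on qubit 0 mixes each pair of kets that differ only in qubit 0: amplitudes (a, b) of (|…0…⟩, |…1…⟩) become ((a + b)/√2, (a − b)/√2). Kets absent from the input have amplitude 0.
(|00⟩, |10⟩): (a, b) = (-0.9865, 0.1639) → (-0.5817, -0.8135)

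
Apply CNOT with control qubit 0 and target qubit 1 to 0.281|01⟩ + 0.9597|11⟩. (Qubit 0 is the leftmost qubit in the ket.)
0.281|01⟩ + 0.9597|10⟩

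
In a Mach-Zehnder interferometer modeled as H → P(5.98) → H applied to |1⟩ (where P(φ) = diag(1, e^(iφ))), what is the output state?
(0.0228 + 0.1493i)|0⟩ + (0.9772 - 0.1493i)|1⟩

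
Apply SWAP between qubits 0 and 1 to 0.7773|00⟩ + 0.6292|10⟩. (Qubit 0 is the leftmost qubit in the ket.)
0.7773|00⟩ + 0.6292|01⟩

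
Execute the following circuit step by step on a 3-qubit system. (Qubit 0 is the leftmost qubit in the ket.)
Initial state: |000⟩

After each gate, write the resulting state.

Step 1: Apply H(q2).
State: 1/√2|000⟩ + 1/√2|001⟩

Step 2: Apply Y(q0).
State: (1/√2)i|100⟩ + (1/√2)i|101⟩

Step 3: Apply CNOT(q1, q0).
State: (1/√2)i|100⟩ + (1/√2)i|101⟩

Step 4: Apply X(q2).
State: (1/√2)i|100⟩ + (1/√2)i|101⟩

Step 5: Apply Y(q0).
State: 1/√2|000⟩ + 1/√2|001⟩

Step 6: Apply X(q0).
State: 1/√2|100⟩ + 1/√2|101⟩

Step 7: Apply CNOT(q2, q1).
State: 1/√2|100⟩ + 1/√2|111⟩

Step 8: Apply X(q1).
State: 1/√2|101⟩ + 1/√2|110⟩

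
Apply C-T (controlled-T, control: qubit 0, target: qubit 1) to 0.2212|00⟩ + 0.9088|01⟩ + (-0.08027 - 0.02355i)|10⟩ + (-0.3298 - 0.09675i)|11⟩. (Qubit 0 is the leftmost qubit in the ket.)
0.2212|00⟩ + 0.9088|01⟩ + (-0.08027 - 0.02355i)|10⟩ + (-0.1648 - 0.3016i)|11⟩

C-T leaves the control-|0⟩ kets |00⟩, |01⟩ unchanged and applies T to qubit 1 on the control-|1⟩ pair (|10⟩, |11⟩).
T = [[1, 0], [0, (1/√2 + (1/√2)i)]].
With a = amp(|10⟩) = (-0.08027 - 0.02355i) and b = amp(|11⟩) = (-0.3298 - 0.09675i):
new amp(|10⟩) = (1)·a = (-0.08027 - 0.02355i)
new amp(|11⟩) = (1/√2 + (1/√2)i)·b = (-0.1648 - 0.3016i)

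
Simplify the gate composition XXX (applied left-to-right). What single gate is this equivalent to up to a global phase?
X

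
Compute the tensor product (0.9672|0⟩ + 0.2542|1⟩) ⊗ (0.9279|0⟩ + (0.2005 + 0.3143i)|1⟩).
0.8975|00⟩ + (0.1939 + 0.304i)|01⟩ + 0.2359|10⟩ + (0.05097 + 0.0799i)|11⟩

amp(|b₁b₂…⟩) = product of the factor amplitudes for bits b₁, b₂, …; only kets whose every factor amplitude is nonzero survive.
|00⟩: (0.9672)(0.9279) = 0.8975
|01⟩: (0.9672)(0.2005 + 0.3143i) = (0.1939 + 0.304i)
|10⟩: (0.2542)(0.9279) = 0.2359
|11⟩: (0.2542)(0.2005 + 0.3143i) = (0.05097 + 0.0799i)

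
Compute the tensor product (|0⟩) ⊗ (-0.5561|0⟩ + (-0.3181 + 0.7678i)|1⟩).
-0.5561|00⟩ + (-0.3181 + 0.7678i)|01⟩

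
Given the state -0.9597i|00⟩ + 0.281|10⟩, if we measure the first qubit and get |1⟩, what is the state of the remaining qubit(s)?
|0⟩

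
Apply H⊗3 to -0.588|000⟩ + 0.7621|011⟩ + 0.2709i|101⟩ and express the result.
(0.06155 + 0.09578i)|000⟩ + (-0.4773 - 0.09578i)|001⟩ + (-0.4773 + 0.09578i)|010⟩ + (0.06155 - 0.09578i)|011⟩ + (0.06155 - 0.09578i)|100⟩ + (-0.4773 + 0.09578i)|101⟩ + (-0.4773 - 0.09578i)|110⟩ + (0.06155 + 0.09578i)|111⟩

H⊗3 gives amp(|y⟩) = (1/2√2) Σ_x (−1)^(x·y) amp(|x⟩), where x·y is the number of positions in which both x and y have a 1.
|000⟩: (-0.588 + 0.7621 + 0.2709i)/(2√2) = (0.06155 + 0.09578i)
|001⟩: (-0.588 - 0.7621 - 0.2709i)/(2√2) = (-0.4773 - 0.09578i)
|010⟩: (-0.588 - 0.7621 + 0.2709i)/(2√2) = (-0.4773 + 0.09578i)
|011⟩: (-0.588 + 0.7621 - 0.2709i)/(2√2) = (0.06155 - 0.09578i)
|100⟩: (-0.588 + 0.7621 - 0.2709i)/(2√2) = (0.06155 - 0.09578i)
|101⟩: (-0.588 - 0.7621 + 0.2709i)/(2√2) = (-0.4773 + 0.09578i)
|110⟩: (-0.588 - 0.7621 - 0.2709i)/(2√2) = (-0.4773 - 0.09578i)
|111⟩: (-0.588 + 0.7621 + 0.2709i)/(2√2) = (0.06155 + 0.09578i)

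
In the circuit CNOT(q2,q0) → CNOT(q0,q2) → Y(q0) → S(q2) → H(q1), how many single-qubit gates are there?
3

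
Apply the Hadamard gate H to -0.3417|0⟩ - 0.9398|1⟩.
-0.9062|0⟩ + 0.4229|1⟩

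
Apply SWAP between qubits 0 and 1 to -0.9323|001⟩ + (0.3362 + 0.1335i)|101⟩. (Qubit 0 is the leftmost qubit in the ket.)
-0.9323|001⟩ + (0.3362 + 0.1335i)|011⟩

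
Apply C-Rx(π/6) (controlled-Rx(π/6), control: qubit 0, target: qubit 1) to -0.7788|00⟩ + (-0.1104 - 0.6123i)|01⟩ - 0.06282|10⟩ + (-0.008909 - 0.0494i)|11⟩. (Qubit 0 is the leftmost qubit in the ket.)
-0.7788|00⟩ + (-0.1104 - 0.6123i)|01⟩ + (-0.07347 + 0.002306i)|10⟩ + (-0.008605 - 0.03146i)|11⟩

C-Rx(π/6) leaves the control-|0⟩ kets |00⟩, |01⟩ unchanged and applies Rx(π/6) to qubit 1 on the control-|1⟩ pair (|10⟩, |11⟩).
Rx(π/6) = [[cos(θ/2), −i·sin(θ/2)], [−i·sin(θ/2), cos(θ/2)]]; θ = π/6, cos(θ/2) ≈ 0.965926, sin(θ/2) ≈ 0.258819.
With a = amp(|10⟩) = -0.06282 and b = amp(|11⟩) = (-0.008909 - 0.0494i):
new amp(|10⟩) = (0.965926)·a + (-0.258819i)·b = (-0.07347 + 0.002306i)
new amp(|11⟩) = (-0.258819i)·a + (0.965926)·b = (-0.008605 - 0.03146i)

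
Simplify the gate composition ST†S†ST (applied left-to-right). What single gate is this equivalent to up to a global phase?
S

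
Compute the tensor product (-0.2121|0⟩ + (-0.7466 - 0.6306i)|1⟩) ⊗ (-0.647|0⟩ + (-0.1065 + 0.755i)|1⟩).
0.1372|00⟩ + (0.02259 - 0.1601i)|01⟩ + (0.4831 + 0.408i)|10⟩ + (0.5556 - 0.4965i)|11⟩

amp(|b₁b₂…⟩) = product of the factor amplitudes for bits b₁, b₂, …; only kets whose every factor amplitude is nonzero survive.
|00⟩: (-0.2121)(-0.647) = 0.1372
|01⟩: (-0.2121)(-0.1065 + 0.755i) = (0.02259 - 0.1601i)
|10⟩: (-0.7466 - 0.6306i)(-0.647) = (0.4831 + 0.408i)
|11⟩: (-0.7466 - 0.6306i)(-0.1065 + 0.755i) = (0.5556 - 0.4965i)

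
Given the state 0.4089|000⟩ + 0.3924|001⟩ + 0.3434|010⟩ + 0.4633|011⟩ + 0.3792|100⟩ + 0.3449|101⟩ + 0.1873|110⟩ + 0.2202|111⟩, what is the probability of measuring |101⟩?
0.119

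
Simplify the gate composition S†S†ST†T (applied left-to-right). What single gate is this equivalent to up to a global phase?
S†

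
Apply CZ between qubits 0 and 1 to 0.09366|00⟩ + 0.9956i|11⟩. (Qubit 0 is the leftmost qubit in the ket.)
0.09366|00⟩ - 0.9956i|11⟩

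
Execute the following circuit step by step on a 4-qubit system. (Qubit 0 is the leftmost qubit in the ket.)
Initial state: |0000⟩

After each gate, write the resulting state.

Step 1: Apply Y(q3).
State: i|0001⟩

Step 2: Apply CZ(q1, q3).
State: i|0001⟩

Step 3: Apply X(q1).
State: i|0101⟩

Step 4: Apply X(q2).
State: i|0111⟩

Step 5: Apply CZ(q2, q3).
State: -i|0111⟩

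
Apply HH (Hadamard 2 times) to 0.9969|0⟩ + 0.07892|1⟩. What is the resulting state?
0.9969|0⟩ + 0.07892|1⟩

H² = I, so an even number of Hadamards cancels: H^2 = I and the state is unchanged.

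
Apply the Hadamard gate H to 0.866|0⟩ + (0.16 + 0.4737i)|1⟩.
(0.7255 + 0.335i)|0⟩ + (0.4992 - 0.335i)|1⟩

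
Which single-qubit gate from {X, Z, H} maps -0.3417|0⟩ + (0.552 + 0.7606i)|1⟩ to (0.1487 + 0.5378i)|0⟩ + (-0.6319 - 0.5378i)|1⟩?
H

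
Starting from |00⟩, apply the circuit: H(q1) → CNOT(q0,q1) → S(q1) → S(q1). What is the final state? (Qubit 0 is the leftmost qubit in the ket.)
1/√2|00⟩ - 1/√2|01⟩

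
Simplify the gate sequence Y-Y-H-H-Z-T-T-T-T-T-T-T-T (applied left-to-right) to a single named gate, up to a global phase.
Z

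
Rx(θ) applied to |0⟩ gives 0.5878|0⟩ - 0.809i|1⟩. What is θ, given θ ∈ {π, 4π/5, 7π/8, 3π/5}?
3π/5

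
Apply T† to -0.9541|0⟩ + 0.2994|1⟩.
-0.9541|0⟩ + (0.2117 - 0.2117i)|1⟩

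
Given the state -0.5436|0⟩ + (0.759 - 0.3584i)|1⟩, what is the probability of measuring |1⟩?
0.7045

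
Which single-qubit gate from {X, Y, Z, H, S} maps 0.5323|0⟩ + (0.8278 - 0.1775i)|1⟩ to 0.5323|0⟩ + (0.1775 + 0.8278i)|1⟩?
S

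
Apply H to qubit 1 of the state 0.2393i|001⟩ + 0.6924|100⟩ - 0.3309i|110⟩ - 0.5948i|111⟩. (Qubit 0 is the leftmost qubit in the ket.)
0.1692i|001⟩ + 0.1692i|011⟩ + (0.4896 - 0.234i)|100⟩ - 0.4206i|101⟩ + (0.4896 + 0.234i)|110⟩ + 0.4206i|111⟩

H on qubit 1 mixes each pair of kets that differ only in qubit 1: amplitudes (a, b) of (|…0…⟩, |…1…⟩) become ((a + b)/√2, (a − b)/√2). Kets absent from the input have amplitude 0.
(|001⟩, |011⟩): (a, b) = (0.2393i, 0) → (0.1692i, 0.1692i)
(|100⟩, |110⟩): (a, b) = (0.6924, -0.3309i) → ((0.4896 - 0.234i), (0.4896 + 0.234i))
(|101⟩, |111⟩): (a, b) = (0, -0.5948i) → (-0.4206i, 0.4206i)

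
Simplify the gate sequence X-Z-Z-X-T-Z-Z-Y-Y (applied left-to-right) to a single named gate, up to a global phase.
T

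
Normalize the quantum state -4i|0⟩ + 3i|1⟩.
-0.8i|0⟩ + 0.6i|1⟩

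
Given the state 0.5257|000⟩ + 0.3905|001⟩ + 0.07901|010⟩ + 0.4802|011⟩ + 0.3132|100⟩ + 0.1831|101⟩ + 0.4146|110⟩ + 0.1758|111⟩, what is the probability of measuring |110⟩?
0.1719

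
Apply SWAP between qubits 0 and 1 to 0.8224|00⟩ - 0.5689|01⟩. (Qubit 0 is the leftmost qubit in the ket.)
0.8224|00⟩ - 0.5689|10⟩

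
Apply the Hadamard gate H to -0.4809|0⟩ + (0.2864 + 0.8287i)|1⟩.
(-0.1375 + 0.586i)|0⟩ + (-0.5426 - 0.586i)|1⟩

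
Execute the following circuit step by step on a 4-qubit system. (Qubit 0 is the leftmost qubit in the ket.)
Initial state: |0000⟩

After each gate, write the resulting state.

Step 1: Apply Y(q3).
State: i|0001⟩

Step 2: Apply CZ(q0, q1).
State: i|0001⟩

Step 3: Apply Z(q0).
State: i|0001⟩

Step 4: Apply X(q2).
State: i|0011⟩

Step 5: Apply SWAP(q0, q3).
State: i|1010⟩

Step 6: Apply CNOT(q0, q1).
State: i|1110⟩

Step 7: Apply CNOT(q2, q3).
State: i|1111⟩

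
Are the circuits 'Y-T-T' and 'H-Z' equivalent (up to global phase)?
No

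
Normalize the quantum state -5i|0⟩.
-i|0⟩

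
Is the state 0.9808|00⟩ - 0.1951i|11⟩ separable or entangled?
Entangled

Writing the state as a|00⟩ + b|01⟩ + c|10⟩ + d|11⟩, it is a product state iff ad − bc = 0.
Here (a, b, c, d) = (0.9808, 0, 0, -0.1951i): ad − bc = (0.9808)(-0.1951i) − (0)(0) = -0.1914i ≠ 0, so the state is entangled.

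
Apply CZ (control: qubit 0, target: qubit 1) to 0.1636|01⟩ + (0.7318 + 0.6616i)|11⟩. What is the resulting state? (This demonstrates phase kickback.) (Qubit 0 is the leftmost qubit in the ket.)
0.1636|01⟩ + (-0.7318 - 0.6616i)|11⟩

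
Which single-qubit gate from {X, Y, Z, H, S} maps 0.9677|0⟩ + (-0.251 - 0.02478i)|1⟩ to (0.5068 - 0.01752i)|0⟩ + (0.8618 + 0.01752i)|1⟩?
H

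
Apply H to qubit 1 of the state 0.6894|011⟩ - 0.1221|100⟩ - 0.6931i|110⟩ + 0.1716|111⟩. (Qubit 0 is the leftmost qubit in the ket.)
0.4875|001⟩ - 0.4875|011⟩ + (-0.08634 - 0.4901i)|100⟩ + 0.1213|101⟩ + (-0.08634 + 0.4901i)|110⟩ - 0.1213|111⟩

H on qubit 1 mixes each pair of kets that differ only in qubit 1: amplitudes (a, b) of (|…0…⟩, |…1…⟩) become ((a + b)/√2, (a − b)/√2). Kets absent from the input have amplitude 0.
(|001⟩, |011⟩): (a, b) = (0, 0.6894) → (0.4875, -0.4875)
(|100⟩, |110⟩): (a, b) = (-0.1221, -0.6931i) → ((-0.08634 - 0.4901i), (-0.08634 + 0.4901i))
(|101⟩, |111⟩): (a, b) = (0, 0.1716) → (0.1213, -0.1213)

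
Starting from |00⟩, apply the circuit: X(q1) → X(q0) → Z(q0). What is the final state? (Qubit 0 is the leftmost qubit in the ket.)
-|11⟩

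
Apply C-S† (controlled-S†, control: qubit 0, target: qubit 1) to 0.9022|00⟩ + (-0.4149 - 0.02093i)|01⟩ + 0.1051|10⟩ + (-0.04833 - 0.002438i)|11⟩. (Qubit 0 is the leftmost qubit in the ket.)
0.9022|00⟩ + (-0.4149 - 0.02093i)|01⟩ + 0.1051|10⟩ + (-0.002438 + 0.04833i)|11⟩

C-S† leaves the control-|0⟩ kets |00⟩, |01⟩ unchanged and applies S† to qubit 1 on the control-|1⟩ pair (|10⟩, |11⟩).
S† = [[1, 0], [0, -i]].
With a = amp(|10⟩) = 0.1051 and b = amp(|11⟩) = (-0.04833 - 0.002438i):
new amp(|10⟩) = (1)·a = 0.1051
new amp(|11⟩) = (-i)·b = (-0.002438 + 0.04833i)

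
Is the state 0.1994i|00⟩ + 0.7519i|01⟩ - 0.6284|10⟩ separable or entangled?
Entangled

Writing the state as a|00⟩ + b|01⟩ + c|10⟩ + d|11⟩, it is a product state iff ad − bc = 0.
Here (a, b, c, d) = (0.1994i, 0.7519i, -0.6284, 0): ad − bc = (0.1994i)(0) − (0.7519i)(-0.6284) = 0.4725i ≠ 0, so the state is entangled.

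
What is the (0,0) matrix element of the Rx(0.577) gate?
0.9587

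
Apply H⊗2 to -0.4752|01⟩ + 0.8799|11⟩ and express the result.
0.2024|00⟩ - 0.2024|01⟩ - 0.6776|10⟩ + 0.6776|11⟩

H⊗2 gives amp(|y⟩) = (1/2) Σ_x (−1)^(x·y) amp(|x⟩), where x·y is the number of positions in which both x and y have a 1.
|00⟩: (-0.4752 + 0.8799)/2 = 0.2024
|01⟩: (0.4752 - 0.8799)/2 = -0.2024
|10⟩: (-0.4752 - 0.8799)/2 = -0.6776
|11⟩: (0.4752 + 0.8799)/2 = 0.6776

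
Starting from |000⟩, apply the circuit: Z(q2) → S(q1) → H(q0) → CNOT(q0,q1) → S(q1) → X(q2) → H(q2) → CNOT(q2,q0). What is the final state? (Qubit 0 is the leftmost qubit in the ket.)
1/2|000⟩ - (1/2)i|011⟩ - 1/2|101⟩ + (1/2)i|110⟩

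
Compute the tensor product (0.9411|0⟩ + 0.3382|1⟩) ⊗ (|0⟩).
0.9411|00⟩ + 0.3382|10⟩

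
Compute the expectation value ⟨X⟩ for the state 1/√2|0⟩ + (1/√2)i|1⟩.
0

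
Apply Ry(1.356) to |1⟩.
-0.6272|0⟩ + 0.7788|1⟩

Ry(1.356) = [[cos(θ/2), −sin(θ/2)], [sin(θ/2), cos(θ/2)]]; θ = 1.356, cos(θ/2) ≈ 0.778829, sin(θ/2) ≈ 0.627237.
With a = amp(|0⟩) = 0 and b = amp(|1⟩) = 1:
new amp(|0⟩) = (0.778829)·a + (-0.627237)·b = -0.6272
new amp(|1⟩) = (0.627237)·a + (0.778829)·b = 0.7788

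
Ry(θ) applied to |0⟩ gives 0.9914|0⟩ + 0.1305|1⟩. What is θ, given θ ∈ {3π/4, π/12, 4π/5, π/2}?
π/12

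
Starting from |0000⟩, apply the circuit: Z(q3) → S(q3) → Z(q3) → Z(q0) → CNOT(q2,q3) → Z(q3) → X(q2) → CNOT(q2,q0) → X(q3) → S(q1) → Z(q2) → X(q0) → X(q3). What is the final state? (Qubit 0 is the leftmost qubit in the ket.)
-|0010⟩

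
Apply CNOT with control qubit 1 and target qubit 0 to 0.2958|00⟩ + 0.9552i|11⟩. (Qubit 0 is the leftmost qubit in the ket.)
0.2958|00⟩ + 0.9552i|01⟩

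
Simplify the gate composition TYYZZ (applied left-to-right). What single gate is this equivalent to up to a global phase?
T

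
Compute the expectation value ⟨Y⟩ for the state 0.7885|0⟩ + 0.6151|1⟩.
0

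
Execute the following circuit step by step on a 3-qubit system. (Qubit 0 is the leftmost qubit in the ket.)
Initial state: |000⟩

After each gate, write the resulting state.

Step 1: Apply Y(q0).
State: i|100⟩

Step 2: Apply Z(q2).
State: i|100⟩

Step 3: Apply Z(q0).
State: -i|100⟩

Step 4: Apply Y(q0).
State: -|000⟩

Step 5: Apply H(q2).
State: -1/√2|000⟩ - 1/√2|001⟩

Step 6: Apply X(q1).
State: -1/√2|010⟩ - 1/√2|011⟩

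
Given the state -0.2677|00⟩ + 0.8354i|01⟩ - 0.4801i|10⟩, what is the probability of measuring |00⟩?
0.07166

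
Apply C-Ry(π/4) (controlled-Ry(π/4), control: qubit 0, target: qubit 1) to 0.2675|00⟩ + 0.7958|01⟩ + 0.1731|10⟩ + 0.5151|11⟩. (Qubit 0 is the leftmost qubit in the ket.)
0.2675|00⟩ + 0.7958|01⟩ - 0.0372|10⟩ + 0.5421|11⟩

C-Ry(π/4) leaves the control-|0⟩ kets |00⟩, |01⟩ unchanged and applies Ry(π/4) to qubit 1 on the control-|1⟩ pair (|10⟩, |11⟩).
Ry(π/4) = [[cos(θ/2), −sin(θ/2)], [sin(θ/2), cos(θ/2)]]; θ = π/4, cos(θ/2) ≈ 0.92388, sin(θ/2) ≈ 0.382683.
With a = amp(|10⟩) = 0.1731 and b = amp(|11⟩) = 0.5151:
new amp(|10⟩) = (0.92388)·a + (-0.382683)·b = -0.0372
new amp(|11⟩) = (0.382683)·a + (0.92388)·b = 0.5421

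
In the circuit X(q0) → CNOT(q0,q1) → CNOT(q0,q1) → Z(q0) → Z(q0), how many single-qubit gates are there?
3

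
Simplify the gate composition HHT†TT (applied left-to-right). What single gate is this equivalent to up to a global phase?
T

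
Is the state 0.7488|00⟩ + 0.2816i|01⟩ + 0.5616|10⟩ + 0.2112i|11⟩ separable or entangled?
Separable

Writing the state as a|00⟩ + b|01⟩ + c|10⟩ + d|11⟩, it is a product state iff ad − bc = 0.
Here (a, b, c, d) = (0.7488, 0.2816i, 0.5616, 0.2112i): ad − bc = (0.7488)(0.2112i) − (0.2816i)(0.5616) = 0, so the state is separable.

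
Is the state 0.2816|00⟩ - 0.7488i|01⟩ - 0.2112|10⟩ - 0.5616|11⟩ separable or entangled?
Entangled

Writing the state as a|00⟩ + b|01⟩ + c|10⟩ + d|11⟩, it is a product state iff ad − bc = 0.
Here (a, b, c, d) = (0.2816, -0.7488i, -0.2112, -0.5616): ad − bc = (0.2816)(-0.5616) − (-0.7488i)(-0.2112) = (-0.1581 - 0.1581i) ≠ 0, so the state is entangled.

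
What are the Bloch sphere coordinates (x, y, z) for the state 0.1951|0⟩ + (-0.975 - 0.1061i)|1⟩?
(-0.3804, -0.0414, -0.9238)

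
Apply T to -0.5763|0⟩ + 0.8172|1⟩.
-0.5763|0⟩ + (0.5778 + 0.5778i)|1⟩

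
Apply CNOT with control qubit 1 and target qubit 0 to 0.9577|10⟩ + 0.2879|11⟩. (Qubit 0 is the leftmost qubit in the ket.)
0.2879|01⟩ + 0.9577|10⟩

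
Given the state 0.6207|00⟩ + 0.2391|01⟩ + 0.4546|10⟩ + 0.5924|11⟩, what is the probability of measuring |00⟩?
0.3853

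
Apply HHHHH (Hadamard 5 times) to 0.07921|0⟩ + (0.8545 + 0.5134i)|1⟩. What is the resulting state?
(0.6602 + 0.363i)|0⟩ + (-0.5482 - 0.363i)|1⟩

H² = I, so H^5 = H: a single Hadamard. With (a, b) = (0.07921, (0.8545 + 0.5134i)), H gives ((a + b)/√2, (a − b)/√2) = ((0.6602 + 0.363i), (-0.5482 - 0.363i)).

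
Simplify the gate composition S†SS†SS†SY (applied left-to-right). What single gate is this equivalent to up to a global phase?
Y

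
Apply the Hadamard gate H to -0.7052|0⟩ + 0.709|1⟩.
0.002687|0⟩ - |1⟩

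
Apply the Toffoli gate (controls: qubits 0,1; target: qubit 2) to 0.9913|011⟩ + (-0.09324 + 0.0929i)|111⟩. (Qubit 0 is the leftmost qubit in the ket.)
0.9913|011⟩ + (-0.09324 + 0.0929i)|110⟩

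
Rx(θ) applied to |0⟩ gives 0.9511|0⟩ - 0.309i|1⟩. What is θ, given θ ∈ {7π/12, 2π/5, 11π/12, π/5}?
π/5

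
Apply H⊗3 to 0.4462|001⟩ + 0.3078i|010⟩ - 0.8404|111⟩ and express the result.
(-0.1394 + 0.1088i)|000⟩ + (0.1394 + 0.1088i)|001⟩ + (0.4549 - 0.1088i)|010⟩ + (-0.4549 - 0.1088i)|011⟩ + (0.4549 + 0.1088i)|100⟩ + (-0.4549 + 0.1088i)|101⟩ + (-0.1394 - 0.1088i)|110⟩ + (0.1394 - 0.1088i)|111⟩

H⊗3 gives amp(|y⟩) = (1/2√2) Σ_x (−1)^(x·y) amp(|x⟩), where x·y is the number of positions in which both x and y have a 1.
|000⟩: (0.4462 + 0.3078i - 0.8404)/(2√2) = (-0.1394 + 0.1088i)
|001⟩: (-0.4462 + 0.3078i + 0.8404)/(2√2) = (0.1394 + 0.1088i)
|010⟩: (0.4462 - 0.3078i + 0.8404)/(2√2) = (0.4549 - 0.1088i)
|011⟩: (-0.4462 - 0.3078i - 0.8404)/(2√2) = (-0.4549 - 0.1088i)
|100⟩: (0.4462 + 0.3078i + 0.8404)/(2√2) = (0.4549 + 0.1088i)
|101⟩: (-0.4462 + 0.3078i - 0.8404)/(2√2) = (-0.4549 + 0.1088i)
|110⟩: (0.4462 - 0.3078i - 0.8404)/(2√2) = (-0.1394 - 0.1088i)
|111⟩: (-0.4462 - 0.3078i + 0.8404)/(2√2) = (0.1394 - 0.1088i)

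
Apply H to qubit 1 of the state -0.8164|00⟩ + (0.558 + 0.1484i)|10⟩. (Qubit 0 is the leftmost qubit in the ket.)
-0.5773|00⟩ - 0.5773|01⟩ + (0.3946 + 0.1049i)|10⟩ + (0.3946 + 0.1049i)|11⟩

H on qubit 1 mixes each pair of kets that differ only in qubit 1: amplitudes (a, b) of (|…0…⟩, |…1…⟩) become ((a + b)/√2, (a − b)/√2). Kets absent from the input have amplitude 0.
(|00⟩, |01⟩): (a, b) = (-0.8164, 0) → (-0.5773, -0.5773)
(|10⟩, |11⟩): (a, b) = ((0.558 + 0.1484i), 0) → ((0.3946 + 0.1049i), (0.3946 + 0.1049i))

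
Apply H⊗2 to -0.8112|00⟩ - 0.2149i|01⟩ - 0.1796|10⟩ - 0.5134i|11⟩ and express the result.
(-0.4954 - 0.3642i)|00⟩ + (-0.4954 + 0.3642i)|01⟩ + (-0.3158 + 0.1493i)|10⟩ + (-0.3158 - 0.1493i)|11⟩

H⊗2 gives amp(|y⟩) = (1/2) Σ_x (−1)^(x·y) amp(|x⟩), where x·y is the number of positions in which both x and y have a 1.
|00⟩: (-0.8112 - 0.2149i - 0.1796 - 0.5134i)/2 = (-0.4954 - 0.3642i)
|01⟩: (-0.8112 + 0.2149i - 0.1796 + 0.5134i)/2 = (-0.4954 + 0.3642i)
|10⟩: (-0.8112 - 0.2149i + 0.1796 + 0.5134i)/2 = (-0.3158 + 0.1493i)
|11⟩: (-0.8112 + 0.2149i + 0.1796 - 0.5134i)/2 = (-0.3158 - 0.1493i)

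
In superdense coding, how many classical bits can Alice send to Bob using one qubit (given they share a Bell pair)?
2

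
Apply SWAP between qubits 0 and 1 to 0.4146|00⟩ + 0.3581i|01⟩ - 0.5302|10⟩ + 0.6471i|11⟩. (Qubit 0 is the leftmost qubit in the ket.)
0.4146|00⟩ - 0.5302|01⟩ + 0.3581i|10⟩ + 0.6471i|11⟩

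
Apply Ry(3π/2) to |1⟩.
-1/√2|0⟩ - 1/√2|1⟩

Ry(3π/2) = [[cos(θ/2), −sin(θ/2)], [sin(θ/2), cos(θ/2)]]; θ = 3π/2, cos(θ/2) ≈ -0.707107, sin(θ/2) ≈ 0.707107.
With a = amp(|0⟩) = 0 and b = amp(|1⟩) = 1:
new amp(|0⟩) = (-0.707107)·a + (-0.707107)·b = -1/√2
new amp(|1⟩) = (0.707107)·a + (-0.707107)·b = -1/√2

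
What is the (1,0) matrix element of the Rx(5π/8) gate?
-0.8315i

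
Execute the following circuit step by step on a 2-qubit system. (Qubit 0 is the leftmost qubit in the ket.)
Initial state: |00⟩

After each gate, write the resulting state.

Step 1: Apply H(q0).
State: 1/√2|00⟩ + 1/√2|10⟩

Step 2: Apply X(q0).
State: 1/√2|00⟩ + 1/√2|10⟩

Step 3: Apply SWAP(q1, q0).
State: 1/√2|00⟩ + 1/√2|01⟩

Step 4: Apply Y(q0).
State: (1/√2)i|10⟩ + (1/√2)i|11⟩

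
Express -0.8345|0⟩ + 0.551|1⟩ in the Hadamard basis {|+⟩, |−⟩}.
-0.2005|+⟩ - 0.9797|−⟩

With |ψ⟩ = α|0⟩ + β|1⟩, the Hadamard-basis coefficients are ⟨+|ψ⟩ = (α + β)/√2 and ⟨−|ψ⟩ = (α − β)/√2.
Here α = -0.8345, β = 0.551: (α + β)/√2 = -0.2005, (α − β)/√2 = -0.9797.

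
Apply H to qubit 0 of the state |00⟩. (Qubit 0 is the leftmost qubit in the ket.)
1/√2|00⟩ + 1/√2|10⟩

H on qubit 0 mixes each pair of kets that differ only in qubit 0: amplitudes (a, b) of (|…0…⟩, |…1…⟩) become ((a + b)/√2, (a − b)/√2). Kets absent from the input have amplitude 0.
(|00⟩, |10⟩): (a, b) = (1, 0) → (1/√2, 1/√2)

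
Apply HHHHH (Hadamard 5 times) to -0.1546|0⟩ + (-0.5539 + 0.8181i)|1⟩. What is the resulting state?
(-0.501 + 0.5785i)|0⟩ + (0.2823 - 0.5785i)|1⟩

H² = I, so H^5 = H: a single Hadamard. With (a, b) = (-0.1546, (-0.5539 + 0.8181i)), H gives ((a + b)/√2, (a − b)/√2) = ((-0.501 + 0.5785i), (0.2823 - 0.5785i)).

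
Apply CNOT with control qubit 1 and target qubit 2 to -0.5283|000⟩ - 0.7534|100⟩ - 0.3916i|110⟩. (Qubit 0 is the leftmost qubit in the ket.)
-0.5283|000⟩ - 0.7534|100⟩ - 0.3916i|111⟩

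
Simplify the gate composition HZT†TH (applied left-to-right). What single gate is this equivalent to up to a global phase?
X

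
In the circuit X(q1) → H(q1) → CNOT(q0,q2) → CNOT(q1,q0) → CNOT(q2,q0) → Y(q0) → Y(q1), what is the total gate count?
7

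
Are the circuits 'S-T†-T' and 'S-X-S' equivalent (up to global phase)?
No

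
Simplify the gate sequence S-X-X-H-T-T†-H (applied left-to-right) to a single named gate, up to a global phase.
S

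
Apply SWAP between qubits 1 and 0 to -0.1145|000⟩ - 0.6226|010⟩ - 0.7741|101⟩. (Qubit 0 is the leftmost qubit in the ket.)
-0.1145|000⟩ - 0.7741|011⟩ - 0.6226|100⟩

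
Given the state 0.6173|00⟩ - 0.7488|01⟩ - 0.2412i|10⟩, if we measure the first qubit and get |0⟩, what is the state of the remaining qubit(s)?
0.6361|0⟩ - 0.7716|1⟩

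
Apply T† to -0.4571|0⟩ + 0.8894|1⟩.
-0.4571|0⟩ + (0.6289 - 0.6289i)|1⟩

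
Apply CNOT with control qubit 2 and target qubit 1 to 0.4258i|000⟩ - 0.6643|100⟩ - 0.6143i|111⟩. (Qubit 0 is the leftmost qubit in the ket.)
0.4258i|000⟩ - 0.6643|100⟩ - 0.6143i|101⟩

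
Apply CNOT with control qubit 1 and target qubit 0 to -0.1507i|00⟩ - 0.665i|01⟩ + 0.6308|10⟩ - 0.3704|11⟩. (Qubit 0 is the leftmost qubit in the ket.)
-0.1507i|00⟩ - 0.3704|01⟩ + 0.6308|10⟩ - 0.665i|11⟩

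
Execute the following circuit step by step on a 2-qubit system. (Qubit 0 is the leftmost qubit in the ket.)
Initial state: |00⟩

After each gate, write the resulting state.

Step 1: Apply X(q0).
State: |10⟩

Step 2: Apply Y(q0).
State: -i|00⟩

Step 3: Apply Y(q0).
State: |10⟩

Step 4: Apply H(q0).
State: 1/√2|00⟩ - 1/√2|10⟩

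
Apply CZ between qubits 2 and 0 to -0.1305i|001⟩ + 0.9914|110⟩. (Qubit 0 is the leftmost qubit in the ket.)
-0.1305i|001⟩ + 0.9914|110⟩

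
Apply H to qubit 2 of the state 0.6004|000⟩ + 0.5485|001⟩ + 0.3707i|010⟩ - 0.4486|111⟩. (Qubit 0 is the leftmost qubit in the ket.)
0.8124|000⟩ + 0.0367|001⟩ + 0.2621i|010⟩ + 0.2621i|011⟩ - 0.3172|110⟩ + 0.3172|111⟩

H on qubit 2 mixes each pair of kets that differ only in qubit 2: amplitudes (a, b) of (|…0…⟩, |…1…⟩) become ((a + b)/√2, (a − b)/√2). Kets absent from the input have amplitude 0.
(|000⟩, |001⟩): (a, b) = (0.6004, 0.5485) → (0.8124, 0.0367)
(|010⟩, |011⟩): (a, b) = (0.3707i, 0) → (0.2621i, 0.2621i)
(|110⟩, |111⟩): (a, b) = (0, -0.4486) → (-0.3172, 0.3172)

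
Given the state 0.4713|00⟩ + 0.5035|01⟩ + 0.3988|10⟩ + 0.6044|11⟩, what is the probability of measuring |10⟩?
0.159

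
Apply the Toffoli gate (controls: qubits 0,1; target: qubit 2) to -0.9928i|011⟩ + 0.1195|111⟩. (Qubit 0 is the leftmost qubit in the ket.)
-0.9928i|011⟩ + 0.1195|110⟩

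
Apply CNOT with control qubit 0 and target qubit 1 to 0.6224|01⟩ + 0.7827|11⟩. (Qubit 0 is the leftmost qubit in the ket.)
0.6224|01⟩ + 0.7827|10⟩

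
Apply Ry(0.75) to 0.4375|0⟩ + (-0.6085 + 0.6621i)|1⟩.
(0.63 - 0.2425i)|0⟩ + (-0.406 + 0.6161i)|1⟩

Ry(0.75) = [[cos(θ/2), −sin(θ/2)], [sin(θ/2), cos(θ/2)]]; θ = 0.75, cos(θ/2) ≈ 0.930508, sin(θ/2) ≈ 0.366273.
With a = amp(|0⟩) = 0.4375 and b = amp(|1⟩) = (-0.6085 + 0.6621i):
new amp(|0⟩) = (0.930508)·a + (-0.366273)·b = (0.63 - 0.2425i)
new amp(|1⟩) = (0.366273)·a + (0.930508)·b = (-0.406 + 0.6161i)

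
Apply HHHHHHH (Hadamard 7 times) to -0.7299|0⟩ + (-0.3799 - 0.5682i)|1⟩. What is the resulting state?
(-0.7847 - 0.4018i)|0⟩ + (-0.2475 + 0.4018i)|1⟩

H² = I, so H^7 = H: a single Hadamard. With (a, b) = (-0.7299, (-0.3799 - 0.5682i)), H gives ((a + b)/√2, (a − b)/√2) = ((-0.7847 - 0.4018i), (-0.2475 + 0.4018i)).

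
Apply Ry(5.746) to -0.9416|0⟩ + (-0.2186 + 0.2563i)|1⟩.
(0.9659 - 0.06802i)|0⟩ + (-0.03911 - 0.2471i)|1⟩

Ry(5.746) = [[cos(θ/2), −sin(θ/2)], [sin(θ/2), cos(θ/2)]]; θ = 5.746, cos(θ/2) ≈ -0.964145, sin(θ/2) ≈ 0.265375.
With a = amp(|0⟩) = -0.9416 and b = amp(|1⟩) = (-0.2186 + 0.2563i):
new amp(|0⟩) = (-0.964145)·a + (-0.265375)·b = (0.9659 - 0.06802i)
new amp(|1⟩) = (0.265375)·a + (-0.964145)·b = (-0.03911 - 0.2471i)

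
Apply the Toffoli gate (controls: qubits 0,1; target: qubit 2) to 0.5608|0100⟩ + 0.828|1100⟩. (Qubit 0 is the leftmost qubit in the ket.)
0.5608|0100⟩ + 0.828|1110⟩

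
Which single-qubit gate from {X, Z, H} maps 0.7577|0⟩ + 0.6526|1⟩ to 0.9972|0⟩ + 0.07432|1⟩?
H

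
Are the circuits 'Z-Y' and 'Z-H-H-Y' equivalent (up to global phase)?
Yes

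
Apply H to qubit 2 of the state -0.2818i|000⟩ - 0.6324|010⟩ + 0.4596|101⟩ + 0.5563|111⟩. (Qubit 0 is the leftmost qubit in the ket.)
-0.1993i|000⟩ - 0.1993i|001⟩ - 0.4472|010⟩ - 0.4472|011⟩ + 0.325|100⟩ - 0.325|101⟩ + 0.3934|110⟩ - 0.3934|111⟩

H on qubit 2 mixes each pair of kets that differ only in qubit 2: amplitudes (a, b) of (|…0…⟩, |…1…⟩) become ((a + b)/√2, (a − b)/√2). Kets absent from the input have amplitude 0.
(|000⟩, |001⟩): (a, b) = (-0.2818i, 0) → (-0.1993i, -0.1993i)
(|010⟩, |011⟩): (a, b) = (-0.6324, 0) → (-0.4472, -0.4472)
(|100⟩, |101⟩): (a, b) = (0, 0.4596) → (0.325, -0.325)
(|110⟩, |111⟩): (a, b) = (0, 0.5563) → (0.3934, -0.3934)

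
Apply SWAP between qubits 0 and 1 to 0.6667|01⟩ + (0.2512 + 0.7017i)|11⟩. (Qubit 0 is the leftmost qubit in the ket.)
0.6667|10⟩ + (0.2512 + 0.7017i)|11⟩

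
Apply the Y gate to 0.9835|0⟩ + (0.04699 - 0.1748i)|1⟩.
(-0.1748 - 0.04699i)|0⟩ + 0.9835i|1⟩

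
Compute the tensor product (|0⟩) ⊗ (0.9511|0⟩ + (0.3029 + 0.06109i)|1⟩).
0.9511|00⟩ + (0.3029 + 0.06109i)|01⟩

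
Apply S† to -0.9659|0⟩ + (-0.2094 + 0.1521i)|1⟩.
-0.9659|0⟩ + (0.1521 + 0.2094i)|1⟩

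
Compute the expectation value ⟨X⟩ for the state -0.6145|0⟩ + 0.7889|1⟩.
-0.9696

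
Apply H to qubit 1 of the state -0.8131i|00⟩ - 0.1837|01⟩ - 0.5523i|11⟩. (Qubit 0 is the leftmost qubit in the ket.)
(-0.1299 - 0.5749i)|00⟩ + (0.1299 - 0.5749i)|01⟩ - 0.3905i|10⟩ + 0.3905i|11⟩

H on qubit 1 mixes each pair of kets that differ only in qubit 1: amplitudes (a, b) of (|…0…⟩, |…1…⟩) become ((a + b)/√2, (a − b)/√2). Kets absent from the input have amplitude 0.
(|00⟩, |01⟩): (a, b) = (-0.8131i, -0.1837) → ((-0.1299 - 0.5749i), (0.1299 - 0.5749i))
(|10⟩, |11⟩): (a, b) = (0, -0.5523i) → (-0.3905i, 0.3905i)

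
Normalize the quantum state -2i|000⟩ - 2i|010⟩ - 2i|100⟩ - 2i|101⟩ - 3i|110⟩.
-0.4i|000⟩ - 0.4i|010⟩ - 0.4i|100⟩ - 0.4i|101⟩ - 0.6i|110⟩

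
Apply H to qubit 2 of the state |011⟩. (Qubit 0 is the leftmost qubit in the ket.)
1/√2|010⟩ - 1/√2|011⟩

H on qubit 2 mixes each pair of kets that differ only in qubit 2: amplitudes (a, b) of (|…0…⟩, |…1…⟩) become ((a + b)/√2, (a − b)/√2). Kets absent from the input have amplitude 0.
(|010⟩, |011⟩): (a, b) = (0, 1) → (1/√2, -1/√2)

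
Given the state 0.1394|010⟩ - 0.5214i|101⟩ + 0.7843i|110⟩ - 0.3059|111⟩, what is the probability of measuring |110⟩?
0.6151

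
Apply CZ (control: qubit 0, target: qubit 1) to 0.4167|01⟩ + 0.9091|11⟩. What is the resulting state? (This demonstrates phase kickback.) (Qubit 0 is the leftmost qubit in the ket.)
0.4167|01⟩ - 0.9091|11⟩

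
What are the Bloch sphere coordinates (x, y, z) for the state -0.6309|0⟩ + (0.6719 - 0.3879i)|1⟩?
(-0.8478, 0.4895, -0.2039)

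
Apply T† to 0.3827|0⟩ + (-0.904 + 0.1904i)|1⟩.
0.3827|0⟩ + (-0.5046 + 0.7739i)|1⟩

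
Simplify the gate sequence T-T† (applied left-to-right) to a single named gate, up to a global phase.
I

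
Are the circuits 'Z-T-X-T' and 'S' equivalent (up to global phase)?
No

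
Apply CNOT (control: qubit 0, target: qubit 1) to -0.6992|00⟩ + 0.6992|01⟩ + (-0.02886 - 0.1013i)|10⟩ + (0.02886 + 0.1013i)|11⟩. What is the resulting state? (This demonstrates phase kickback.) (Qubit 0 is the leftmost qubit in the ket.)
-0.6992|00⟩ + 0.6992|01⟩ + (0.02886 + 0.1013i)|10⟩ + (-0.02886 - 0.1013i)|11⟩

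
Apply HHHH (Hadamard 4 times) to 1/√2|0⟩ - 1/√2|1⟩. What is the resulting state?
1/√2|0⟩ - 1/√2|1⟩

H² = I, so an even number of Hadamards cancels: H^4 = I and the state is unchanged.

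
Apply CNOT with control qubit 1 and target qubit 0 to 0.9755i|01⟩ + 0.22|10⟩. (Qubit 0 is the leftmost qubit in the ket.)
0.22|10⟩ + 0.9755i|11⟩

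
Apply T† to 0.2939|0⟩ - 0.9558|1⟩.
0.2939|0⟩ + (-0.6759 + 0.6759i)|1⟩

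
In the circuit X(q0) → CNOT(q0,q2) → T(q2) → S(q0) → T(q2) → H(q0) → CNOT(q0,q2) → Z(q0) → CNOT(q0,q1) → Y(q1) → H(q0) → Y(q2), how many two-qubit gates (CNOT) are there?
3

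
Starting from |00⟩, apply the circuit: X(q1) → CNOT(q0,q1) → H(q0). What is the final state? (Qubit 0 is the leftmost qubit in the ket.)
1/√2|01⟩ + 1/√2|11⟩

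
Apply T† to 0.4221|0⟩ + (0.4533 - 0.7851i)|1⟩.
0.4221|0⟩ + (-0.2346 - 0.8757i)|1⟩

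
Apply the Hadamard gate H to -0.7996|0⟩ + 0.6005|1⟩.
-0.1408|0⟩ - 0.99|1⟩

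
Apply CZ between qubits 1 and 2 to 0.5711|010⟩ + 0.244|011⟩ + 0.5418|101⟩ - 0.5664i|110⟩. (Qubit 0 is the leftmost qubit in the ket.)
0.5711|010⟩ - 0.244|011⟩ + 0.5418|101⟩ - 0.5664i|110⟩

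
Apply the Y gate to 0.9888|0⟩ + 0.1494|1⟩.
-0.1494i|0⟩ + 0.9888i|1⟩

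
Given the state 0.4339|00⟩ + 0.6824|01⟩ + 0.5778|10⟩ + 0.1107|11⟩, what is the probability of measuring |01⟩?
0.4657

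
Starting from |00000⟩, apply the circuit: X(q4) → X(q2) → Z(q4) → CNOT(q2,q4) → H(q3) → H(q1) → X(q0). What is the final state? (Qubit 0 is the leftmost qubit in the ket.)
-1/2|10100⟩ - 1/2|10110⟩ - 1/2|11100⟩ - 1/2|11110⟩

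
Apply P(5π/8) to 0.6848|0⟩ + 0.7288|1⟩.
0.6848|0⟩ + (-0.2789 + 0.6733i)|1⟩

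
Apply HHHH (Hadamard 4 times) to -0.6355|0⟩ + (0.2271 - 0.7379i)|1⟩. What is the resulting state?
-0.6355|0⟩ + (0.2271 - 0.7379i)|1⟩

H² = I, so an even number of Hadamards cancels: H^4 = I and the state is unchanged.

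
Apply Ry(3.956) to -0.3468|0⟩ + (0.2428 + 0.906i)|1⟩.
(-0.0856 - 0.8319i)|0⟩ + (-0.4146 - 0.3588i)|1⟩

Ry(3.956) = [[cos(θ/2), −sin(θ/2)], [sin(θ/2), cos(θ/2)]]; θ = 3.956, cos(θ/2) ≈ -0.396043, sin(θ/2) ≈ 0.918232.
With a = amp(|0⟩) = -0.3468 and b = amp(|1⟩) = (0.2428 + 0.906i):
new amp(|0⟩) = (-0.396043)·a + (-0.918232)·b = (-0.0856 - 0.8319i)
new amp(|1⟩) = (0.918232)·a + (-0.396043)·b = (-0.4146 - 0.3588i)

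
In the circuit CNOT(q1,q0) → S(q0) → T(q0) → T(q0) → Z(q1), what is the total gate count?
5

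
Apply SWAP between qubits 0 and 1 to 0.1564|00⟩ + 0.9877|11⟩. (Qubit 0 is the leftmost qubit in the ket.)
0.1564|00⟩ + 0.9877|11⟩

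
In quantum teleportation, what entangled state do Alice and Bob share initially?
Bell state |Φ+⟩ = (|00⟩ + |11⟩)/√2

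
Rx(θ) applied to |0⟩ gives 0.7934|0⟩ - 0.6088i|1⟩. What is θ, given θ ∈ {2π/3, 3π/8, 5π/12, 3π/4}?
5π/12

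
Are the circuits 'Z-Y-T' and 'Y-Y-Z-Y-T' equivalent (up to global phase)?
Yes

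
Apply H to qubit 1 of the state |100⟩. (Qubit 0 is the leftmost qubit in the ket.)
1/√2|100⟩ + 1/√2|110⟩

H on qubit 1 mixes each pair of kets that differ only in qubit 1: amplitudes (a, b) of (|…0…⟩, |…1…⟩) become ((a + b)/√2, (a − b)/√2). Kets absent from the input have amplitude 0.
(|100⟩, |110⟩): (a, b) = (1, 0) → (1/√2, 1/√2)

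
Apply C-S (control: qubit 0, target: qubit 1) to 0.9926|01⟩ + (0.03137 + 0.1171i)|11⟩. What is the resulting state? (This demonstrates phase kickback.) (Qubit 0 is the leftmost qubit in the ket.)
0.9926|01⟩ + (-0.1171 + 0.03137i)|11⟩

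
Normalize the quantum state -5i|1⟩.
-i|1⟩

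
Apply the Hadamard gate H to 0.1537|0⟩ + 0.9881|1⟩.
0.8074|0⟩ - 0.59|1⟩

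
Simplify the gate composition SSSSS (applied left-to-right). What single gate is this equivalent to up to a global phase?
S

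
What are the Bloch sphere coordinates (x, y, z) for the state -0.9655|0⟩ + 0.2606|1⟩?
(-0.5032, 0, 0.8643)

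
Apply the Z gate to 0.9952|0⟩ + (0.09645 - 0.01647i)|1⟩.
0.9952|0⟩ + (-0.09645 + 0.01647i)|1⟩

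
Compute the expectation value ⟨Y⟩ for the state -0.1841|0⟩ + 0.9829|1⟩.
0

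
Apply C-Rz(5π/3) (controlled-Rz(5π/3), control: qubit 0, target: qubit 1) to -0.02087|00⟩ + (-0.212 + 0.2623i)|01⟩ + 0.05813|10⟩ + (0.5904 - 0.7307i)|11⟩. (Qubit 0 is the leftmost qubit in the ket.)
-0.02087|00⟩ + (-0.212 + 0.2623i)|01⟩ + (-0.05034 - 0.02907i)|10⟩ + (-0.146 + 0.928i)|11⟩

C-Rz(5π/3) leaves the control-|0⟩ kets |00⟩, |01⟩ unchanged and applies Rz(5π/3) to qubit 1 on the control-|1⟩ pair (|10⟩, |11⟩).
Rz(5π/3) = [[e^(−iθ/2), 0], [0, e^(iθ/2)]] with e^(±iθ/2) = cos(θ/2) ± i·sin(θ/2); θ = 5π/3, cos(θ/2) ≈ -0.866025, sin(θ/2) ≈ 0.5.
With a = amp(|10⟩) = 0.05813 and b = amp(|11⟩) = (0.5904 - 0.7307i):
new amp(|10⟩) = (-0.866025 - 0.5i)·a = (-0.05034 - 0.02907i)
new amp(|11⟩) = (-0.866025 + 0.5i)·b = (-0.146 + 0.928i)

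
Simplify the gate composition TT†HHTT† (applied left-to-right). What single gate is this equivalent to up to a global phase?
I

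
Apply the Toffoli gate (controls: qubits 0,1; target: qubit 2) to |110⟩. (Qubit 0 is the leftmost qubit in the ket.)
|111⟩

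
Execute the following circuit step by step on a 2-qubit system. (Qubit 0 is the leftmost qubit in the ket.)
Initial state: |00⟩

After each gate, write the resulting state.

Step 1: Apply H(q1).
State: 1/√2|00⟩ + 1/√2|01⟩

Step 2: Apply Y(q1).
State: -(1/√2)i|00⟩ + (1/√2)i|01⟩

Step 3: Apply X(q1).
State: (1/√2)i|00⟩ - (1/√2)i|01⟩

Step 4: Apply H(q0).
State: (1/2)i|00⟩ - (1/2)i|01⟩ + (1/2)i|10⟩ - (1/2)i|11⟩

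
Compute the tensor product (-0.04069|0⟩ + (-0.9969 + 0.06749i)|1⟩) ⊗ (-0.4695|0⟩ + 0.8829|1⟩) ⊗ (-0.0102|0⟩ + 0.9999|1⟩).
-0.0001949|000⟩ + 0.0191|001⟩ + 0.0003664|010⟩ - 0.03592|011⟩ + (-0.004774 + 0.0003232i)|100⟩ + (0.468 - 0.03168i)|101⟩ + (0.008978 - 0.0006078i)|110⟩ + (-0.8801 + 0.05958i)|111⟩

amp(|b₁b₂…⟩) = product of the factor amplitudes for bits b₁, b₂, …; only kets whose every factor amplitude is nonzero survive.
|000⟩: (-0.04069)(-0.4695)(-0.0102) = -0.0001949
|001⟩: (-0.04069)(-0.4695)(0.9999) = 0.0191
|010⟩: (-0.04069)(0.8829)(-0.0102) = 0.0003664
|011⟩: (-0.04069)(0.8829)(0.9999) = -0.03592
|100⟩: (-0.9969 + 0.06749i)(-0.4695)(-0.0102) = (-0.004774 + 0.0003232i)
|101⟩: (-0.9969 + 0.06749i)(-0.4695)(0.9999) = (0.468 - 0.03168i)
|110⟩: (-0.9969 + 0.06749i)(0.8829)(-0.0102) = (0.008978 - 0.0006078i)
|111⟩: (-0.9969 + 0.06749i)(0.8829)(0.9999) = (-0.8801 + 0.05958i)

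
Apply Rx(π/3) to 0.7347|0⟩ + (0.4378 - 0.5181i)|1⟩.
(0.3772 - 0.2189i)|0⟩ + (0.3791 - 0.816i)|1⟩

Rx(π/3) = [[cos(θ/2), −i·sin(θ/2)], [−i·sin(θ/2), cos(θ/2)]]; θ = π/3, cos(θ/2) ≈ 0.866025, sin(θ/2) ≈ 0.5.
With a = amp(|0⟩) = 0.7347 and b = amp(|1⟩) = (0.4378 - 0.5181i):
new amp(|0⟩) = (0.866025)·a + (-0.5i)·b = (0.3772 - 0.2189i)
new amp(|1⟩) = (-0.5i)·a + (0.866025)·b = (0.3791 - 0.816i)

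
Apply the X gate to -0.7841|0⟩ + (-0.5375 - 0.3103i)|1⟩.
(-0.5375 - 0.3103i)|0⟩ - 0.7841|1⟩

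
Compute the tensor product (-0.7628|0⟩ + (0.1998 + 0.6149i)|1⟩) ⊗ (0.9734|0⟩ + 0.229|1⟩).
-0.7425|00⟩ - 0.1747|01⟩ + (0.1945 + 0.5985i)|10⟩ + (0.04575 + 0.1408i)|11⟩

amp(|b₁b₂…⟩) = product of the factor amplitudes for bits b₁, b₂, …; only kets whose every factor amplitude is nonzero survive.
|00⟩: (-0.7628)(0.9734) = -0.7425
|01⟩: (-0.7628)(0.229) = -0.1747
|10⟩: (0.1998 + 0.6149i)(0.9734) = (0.1945 + 0.5985i)
|11⟩: (0.1998 + 0.6149i)(0.229) = (0.04575 + 0.1408i)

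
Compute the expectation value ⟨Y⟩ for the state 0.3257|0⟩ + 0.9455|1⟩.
0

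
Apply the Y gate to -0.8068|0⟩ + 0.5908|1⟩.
-0.5908i|0⟩ - 0.8068i|1⟩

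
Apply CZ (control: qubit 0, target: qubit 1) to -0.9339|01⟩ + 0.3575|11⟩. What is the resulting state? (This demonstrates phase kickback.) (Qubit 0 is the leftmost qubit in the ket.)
-0.9339|01⟩ - 0.3575|11⟩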